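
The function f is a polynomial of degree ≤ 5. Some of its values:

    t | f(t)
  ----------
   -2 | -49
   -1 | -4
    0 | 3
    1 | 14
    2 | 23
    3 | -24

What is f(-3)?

First differences: 45, 7, 11, 9, -47. Second differences: -38, 4, -2, -56. Third differences: 42, -6, -54. Fourth differences: -48, -48.
Level-4 differences are constant, so f has degree 4.
Fitting a degree-4 polynomial gives f(t) = -2t^4 + 3t³ + 4t² + 6t + 3.
Then f(-3) = -222.

-222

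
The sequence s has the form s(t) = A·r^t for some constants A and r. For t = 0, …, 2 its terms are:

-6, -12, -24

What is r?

Consecutive ratio: -12/(-6) = 2, and -24/(-12) = 2, so r = 2.
Then A·2^0 = -6 gives A = -6, and s(t) = -6·2^t.

2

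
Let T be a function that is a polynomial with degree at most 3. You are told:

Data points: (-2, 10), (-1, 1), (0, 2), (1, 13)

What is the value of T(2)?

34

First differences: -9, 1, 11. Second differences: 10, 10.
Level-2 differences are constant, so T has degree 2.
Extending the table by one column gives the next first difference 21, so T(2) = 13 + 21 = 34.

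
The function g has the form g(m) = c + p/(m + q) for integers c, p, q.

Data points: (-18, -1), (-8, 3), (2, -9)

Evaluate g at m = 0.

(g(m) − c)(m + q) = p for each data point; the three points give a linear system in c and q, then p follows.
Solving: c = -3, q = 3, p = -30, so g(m) = -3 − 30/(m + 3).
Then g(0) = -3 − 30/3 = -13.

-13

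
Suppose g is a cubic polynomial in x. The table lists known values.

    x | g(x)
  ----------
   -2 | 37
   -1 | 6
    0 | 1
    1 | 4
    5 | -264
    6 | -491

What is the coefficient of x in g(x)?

2

Write g(x) = ax³ + bx² + cx + d; the 6 given values yield a linear system in the 4 coefficients.
Solving, g(x) = -3x³ + 4x² + 2x + 1.
The coefficient of x is 2.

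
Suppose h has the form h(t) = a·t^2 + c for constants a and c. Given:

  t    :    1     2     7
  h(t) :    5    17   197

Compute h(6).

From h(1) = 5 and h(2) = 17: 1a + c = 5 and 4a + c = 17.
Subtracting: 3a = 12, so a = 4; then c = 5 − 4·1 = 1.
So h(t) = 4t² + 1, and h(6) = 145.

145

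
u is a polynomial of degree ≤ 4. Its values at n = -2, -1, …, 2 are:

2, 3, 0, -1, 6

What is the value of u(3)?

First differences: 1, -3, -1, 7. Second differences: -4, 2, 8. Third differences: 6, 6.
Level-3 differences are constant, so u has degree 3.
Fitting a degree-3 polynomial gives u(n) = n³ + n² - 3n.
Then u(3) = 27.

27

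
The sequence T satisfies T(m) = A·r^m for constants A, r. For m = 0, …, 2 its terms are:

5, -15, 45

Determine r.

-3

Consecutive ratio: -15/5 = -3, and 45/(-15) = -3, so r = -3.
Then A·(-3)^0 = 5 gives A = 5, and T(m) = 5·(-3)^m.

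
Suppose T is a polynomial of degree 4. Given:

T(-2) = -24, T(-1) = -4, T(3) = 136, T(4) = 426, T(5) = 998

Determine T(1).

Write T(n) = an^4 + bn³ + cn² + dn + e; the 5 given values yield a linear system in the 5 coefficients.
Solving, T(n) = n^4 + 4n³ - 4n² - 5n - 2.
Then T(1) = -6.

-6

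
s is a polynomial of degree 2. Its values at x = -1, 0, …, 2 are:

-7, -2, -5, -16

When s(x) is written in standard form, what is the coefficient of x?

First differences: 5, -3, -11. Second differences: -8, -8.
Level-2 differences are constant, so s has degree 2.
Fitting a degree-2 polynomial gives s(x) = -4x² + x - 2.
The coefficient of x is 1.

1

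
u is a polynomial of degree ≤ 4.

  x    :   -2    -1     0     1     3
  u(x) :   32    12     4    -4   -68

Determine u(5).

-276

Write u(x) = ax^4 + bx³ + cx² + dx + e; the 5 given values yield a linear system in the 5 coefficients.
Solving, the leading coefficient vanishes, and u(x) = -2x³ - 6x + 4.
Then u(5) = -276.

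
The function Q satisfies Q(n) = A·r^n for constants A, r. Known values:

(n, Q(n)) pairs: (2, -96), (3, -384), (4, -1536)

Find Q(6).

Consecutive ratio: -384/(-96) = 4, and -1536/(-384) = 4, so r = 4.
Then A·4^2 = -96 gives A = -6, and Q(n) = -6·4^n.
Q(6) = -6·4^6 = -24576.

-24576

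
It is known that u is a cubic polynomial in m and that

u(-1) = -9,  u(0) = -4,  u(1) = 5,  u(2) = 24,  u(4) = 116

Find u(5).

201

Write u(m) = am³ + bm² + cm + d; the 5 given values yield a linear system in the 4 coefficients.
Solving, u(m) = m³ + 2m² + 6m - 4.
Then u(5) = 201.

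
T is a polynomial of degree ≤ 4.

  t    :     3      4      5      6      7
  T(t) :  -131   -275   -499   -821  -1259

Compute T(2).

-49

First differences: -144, -224, -322, -438. Second differences: -80, -98, -116. Third differences: -18, -18.
Level-3 differences are constant, so T has degree 3.
Fitting a degree-3 polynomial gives T(t) = -3t³ - 4t² - 5t + 1.
Then T(2) = -49.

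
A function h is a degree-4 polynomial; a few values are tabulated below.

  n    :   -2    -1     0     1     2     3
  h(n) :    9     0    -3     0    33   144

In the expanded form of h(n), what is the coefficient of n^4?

First differences: -9, -3, 3, 33, 111. Second differences: 6, 6, 30, 78. Third differences: 0, 24, 48. Fourth differences: 24, 24.
Level-4 differences are constant, so h has degree 4.
Fitting a degree-4 polynomial gives h(n) = n^4 + 2n³ + 2n² - 2n - 3.
The coefficient of n^4 is 1.

1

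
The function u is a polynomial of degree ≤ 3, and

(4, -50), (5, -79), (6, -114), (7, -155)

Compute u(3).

-27

First differences: -29, -35, -41. Second differences: -6, -6.
Level-2 differences are constant, so u has degree 2.
Fitting a degree-2 polynomial gives u(t) = -3t² - 2t + 6.
Then u(3) = -27.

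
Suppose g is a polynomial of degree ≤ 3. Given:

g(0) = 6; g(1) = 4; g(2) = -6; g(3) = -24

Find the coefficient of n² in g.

-4

Write g(n) = an³ + bn² + cn + d; the 4 given values yield a linear system in the 4 coefficients.
Solving, the leading coefficient vanishes, and g(n) = -4n² + 2n + 6.
The coefficient of n² is -4.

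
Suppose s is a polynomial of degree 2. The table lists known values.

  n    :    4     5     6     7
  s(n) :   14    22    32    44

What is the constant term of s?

Write s(n) = an² + bn + c; the 4 given values yield a linear system in the 3 coefficients.
Solving, s(n) = n² - n + 2.
The constant term is s(0) = 2.

2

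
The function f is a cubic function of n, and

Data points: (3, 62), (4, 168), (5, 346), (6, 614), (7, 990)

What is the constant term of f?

-4

Write f(n) = an³ + bn² + cn + d; the 5 given values yield a linear system in the 4 coefficients.
Solving, f(n) = 3n³ - 5n - 4.
The constant term is f(0) = -4.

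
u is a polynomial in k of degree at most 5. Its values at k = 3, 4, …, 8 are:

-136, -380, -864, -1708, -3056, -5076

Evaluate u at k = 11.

-17208

First differences: -244, -484, -844, -1348, -2020. Second differences: -240, -360, -504, -672. Third differences: -120, -144, -168. Fourth differences: -24, -24.
Level-4 differences are constant, so u has degree 4.
Fitting a degree-4 polynomial gives u(k) = -k^4 - 2k³ + k² - 2k - 4.
Then u(11) = -17208.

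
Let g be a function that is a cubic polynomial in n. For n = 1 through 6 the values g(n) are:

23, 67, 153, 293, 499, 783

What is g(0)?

First differences: 44, 86, 140, 206, 284. Second differences: 42, 54, 66, 78. Third differences: 12, 12, 12.
Level-3 differences are constant, so g has degree 3.
Fitting a degree-3 polynomial gives g(n) = 2n³ + 9n² + 3n + 9.
The constant term is g(0) = 9.

9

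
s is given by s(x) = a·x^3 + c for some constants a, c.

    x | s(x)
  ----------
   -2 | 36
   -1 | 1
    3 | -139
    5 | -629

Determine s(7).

From s(-2) = 36 and s(-1) = 1: -8a + c = 36 and -1a + c = 1.
Subtracting: 7a = -35, so a = -5; then c = 36 − (-5)·(-8) = -4.
So s(x) = -5x³ − 4, and s(7) = -1719.

-1719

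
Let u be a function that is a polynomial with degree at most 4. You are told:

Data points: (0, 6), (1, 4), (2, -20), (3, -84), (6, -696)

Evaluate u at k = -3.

60

Write u(k) = ak^4 + bk³ + ck² + dk + e; the 5 given values yield a linear system in the 5 coefficients.
Solving, the leading coefficient vanishes, and u(k) = -3k³ - 2k² + 3k + 6.
Then u(-3) = 60.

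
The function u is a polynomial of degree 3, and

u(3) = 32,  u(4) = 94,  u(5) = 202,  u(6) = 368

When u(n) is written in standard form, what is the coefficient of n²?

Write u(n) = an³ + bn² + cn + d; the 4 given values yield a linear system in the 4 coefficients.
Solving, u(n) = 2n³ - n² - 5n + 2.
The coefficient of n² is -1.

-1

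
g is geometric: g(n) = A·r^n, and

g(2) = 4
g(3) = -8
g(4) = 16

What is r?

Consecutive ratio: -8/4 = -2, and 16/(-8) = -2, so r = -2.
Then A·(-2)^2 = 4 gives A = 1, and g(n) = 1·(-2)^n.

-2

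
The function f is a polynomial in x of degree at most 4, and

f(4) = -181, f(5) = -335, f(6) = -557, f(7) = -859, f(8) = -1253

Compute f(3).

-83

First differences: -154, -222, -302, -394. Second differences: -68, -80, -92. Third differences: -12, -12.
Level-3 differences are constant, so f has degree 3.
Fitting a degree-3 polynomial gives f(x) = -2x³ - 4x² + 4x - 5.
Then f(3) = -83.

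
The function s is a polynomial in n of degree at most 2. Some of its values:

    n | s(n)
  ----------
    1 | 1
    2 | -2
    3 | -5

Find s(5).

Write s(n) = an² + bn + c; the 3 given values yield a linear system in the 3 coefficients.
Solving, the leading coefficient vanishes, and s(n) = -3n + 4.
Then s(5) = -11.

-11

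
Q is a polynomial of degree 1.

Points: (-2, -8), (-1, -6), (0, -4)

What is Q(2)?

0

First differences: 2, 2.
Level-1 differences are constant, so Q has degree 1.
Fitting a degree-1 polynomial gives Q(t) = 2t - 4.
Then Q(2) = 0.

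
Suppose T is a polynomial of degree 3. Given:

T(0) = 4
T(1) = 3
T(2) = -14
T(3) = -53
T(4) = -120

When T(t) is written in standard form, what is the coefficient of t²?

-5

Write T(t) = at³ + bt² + ct + d; the 5 given values yield a linear system in the 4 coefficients.
Solving, T(t) = -t³ - 5t² + 5t + 4.
The coefficient of t² is -5.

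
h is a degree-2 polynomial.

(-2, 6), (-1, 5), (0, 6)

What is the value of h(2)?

Write h(x) = ax² + bx + c; the 3 given values yield a linear system in the 3 coefficients.
Solving, h(x) = x² + 2x + 6.
Then h(2) = 14.

14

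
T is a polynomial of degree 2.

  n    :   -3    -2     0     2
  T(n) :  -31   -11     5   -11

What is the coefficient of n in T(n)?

Write T(n) = an² + bn + c; the 4 given values yield a linear system in the 3 coefficients.
Solving, T(n) = -4n² + 5.
The coefficient of n is 0.

0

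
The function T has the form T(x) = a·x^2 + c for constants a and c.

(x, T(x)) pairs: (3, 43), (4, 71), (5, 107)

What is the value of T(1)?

11

From T(3) = 43 and T(4) = 71: 9a + c = 43 and 16a + c = 71.
Subtracting: 7a = 28, so a = 4; then c = 43 − 4·9 = 7.
So T(x) = 4x² + 7, and T(1) = 11.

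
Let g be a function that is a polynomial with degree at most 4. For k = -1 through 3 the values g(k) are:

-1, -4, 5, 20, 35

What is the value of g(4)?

44

First differences: -3, 9, 15, 15. Second differences: 12, 6, 0. Third differences: -6, -6.
Level-3 differences are constant, so g has degree 3.
Fitting a degree-3 polynomial gives g(k) = -k³ + 6k² + 4k - 4.
Then g(4) = 44.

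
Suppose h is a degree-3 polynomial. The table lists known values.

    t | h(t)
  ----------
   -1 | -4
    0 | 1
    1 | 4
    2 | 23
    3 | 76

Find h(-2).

First differences: 5, 3, 19, 53. Second differences: -2, 16, 34. Third differences: 18, 18.
Level-3 differences are constant, so h has degree 3.
Fitting a degree-3 polynomial gives h(t) = 3t³ - t² + t + 1.
Then h(-2) = -29.

-29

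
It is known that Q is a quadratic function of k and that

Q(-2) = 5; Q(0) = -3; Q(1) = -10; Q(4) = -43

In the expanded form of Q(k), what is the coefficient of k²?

-1

Write Q(k) = ak² + bk + c; the 4 given values yield a linear system in the 3 coefficients.
Solving, Q(k) = -k² - 6k - 3.
The coefficient of k² is -1.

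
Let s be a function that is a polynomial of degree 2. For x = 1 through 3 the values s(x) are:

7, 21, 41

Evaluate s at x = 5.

99

Write s(x) = ax² + bx + c; the 3 given values yield a linear system in the 3 coefficients.
Solving, s(x) = 3x² + 5x - 1.
Then s(5) = 99.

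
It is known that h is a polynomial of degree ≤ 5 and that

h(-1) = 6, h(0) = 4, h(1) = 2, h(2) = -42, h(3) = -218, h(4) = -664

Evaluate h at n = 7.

-5722

First differences: -2, -2, -44, -176, -446. Second differences: 0, -42, -132, -270. Third differences: -42, -90, -138. Fourth differences: -48, -48.
Level-4 differences are constant, so h has degree 4.
Fitting a degree-4 polynomial gives h(n) = -2n^4 - 3n³ + 2n² + n + 4.
Then h(7) = -5722.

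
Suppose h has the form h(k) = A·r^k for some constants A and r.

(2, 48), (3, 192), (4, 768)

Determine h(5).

Consecutive ratio: 192/48 = 4, and 768/192 = 4, so r = 4.
Then A·4^2 = 48 gives A = 3, and h(k) = 3·4^k.
h(5) = 3·4^5 = 3072.

3072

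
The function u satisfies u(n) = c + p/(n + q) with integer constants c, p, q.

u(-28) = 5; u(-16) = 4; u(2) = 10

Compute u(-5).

-18

(u(n) − c)(n + q) = p for each data point; the three points give a linear system in c and q, then p follows.
Solving: c = 6, q = 4, p = 24, so u(n) = 6 + 24/(n + 4).
Then u(-5) = 6 + 24/(-1) = -18.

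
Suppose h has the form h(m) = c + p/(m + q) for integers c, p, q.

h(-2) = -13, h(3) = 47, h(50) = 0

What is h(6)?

11

(h(m) − c)(m + q) = p for each data point; the three points give a linear system in c and q, then p follows.
Solving: c = -1, q = -2, p = 48, so h(m) = -1 + 48/(m − 2).
Then h(6) = -1 + 48/4 = 11.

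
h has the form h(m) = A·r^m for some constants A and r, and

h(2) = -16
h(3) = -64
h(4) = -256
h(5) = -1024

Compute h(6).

Consecutive ratio: -64/(-16) = 4, and -256/(-64) = 4, so r = 4.
Then A·4^2 = -16 gives A = -1, and h(m) = -1·4^m.
h(6) = -1·4^6 = -4096.

-4096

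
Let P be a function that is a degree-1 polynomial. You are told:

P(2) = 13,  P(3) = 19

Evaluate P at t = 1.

7

Write P(t) = at + b; the 2 given values yield a linear system in the 2 coefficients.
Solving, P(t) = 6t + 1.
Then P(1) = 7.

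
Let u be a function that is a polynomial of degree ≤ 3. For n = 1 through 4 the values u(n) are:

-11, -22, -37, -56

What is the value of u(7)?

Write u(n) = an³ + bn² + cn + d; the 4 given values yield a linear system in the 4 coefficients.
Solving, the leading coefficient vanishes, and u(n) = -2n² - 5n - 4.
Then u(7) = -137.

-137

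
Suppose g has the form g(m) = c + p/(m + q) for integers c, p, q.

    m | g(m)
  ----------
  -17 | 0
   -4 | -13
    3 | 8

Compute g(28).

3

(g(m) − c)(m + q) = p for each data point; the three points give a linear system in c and q, then p follows.
Solving: c = 2, q = 2, p = 30, so g(m) = 2 + 30/(m + 2).
Then g(28) = 2 + 30/30 = 3.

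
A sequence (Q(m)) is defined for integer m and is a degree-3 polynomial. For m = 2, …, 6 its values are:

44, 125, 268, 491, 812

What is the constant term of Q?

-4

First differences: 81, 143, 223, 321. Second differences: 62, 80, 98. Third differences: 18, 18.
Level-3 differences are constant, so Q has degree 3.
Fitting a degree-3 polynomial gives Q(m) = 3m³ + 4m² + 4m - 4.
The constant term is Q(0) = -4.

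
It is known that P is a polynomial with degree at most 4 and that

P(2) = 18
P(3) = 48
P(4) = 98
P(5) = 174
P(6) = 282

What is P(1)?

2

Write P(n) = an^4 + bn³ + cn² + dn + e; the 5 given values yield a linear system in the 5 coefficients.
Solving, the leading coefficient vanishes, and P(n) = n³ + n² + 6n - 6.
Then P(1) = 2.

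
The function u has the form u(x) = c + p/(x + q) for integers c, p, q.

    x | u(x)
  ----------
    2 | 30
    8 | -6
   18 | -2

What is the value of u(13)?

(u(x) − c)(x + q) = p for each data point; the three points give a linear system in c and q, then p follows.
Solving: c = 0, q = -3, p = -30, so u(x) = -30/(x − 3).
Then u(13) = 0 − 30/10 = -3.

-3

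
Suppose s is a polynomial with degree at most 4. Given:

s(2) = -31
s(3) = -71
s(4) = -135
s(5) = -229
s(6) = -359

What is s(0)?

1

First differences: -40, -64, -94, -130. Second differences: -24, -30, -36. Third differences: -6, -6.
Level-3 differences are constant, so s has degree 3.
Fitting a degree-3 polynomial gives s(m) = -m³ - 3m² - 6m + 1.
The constant term is s(0) = 1.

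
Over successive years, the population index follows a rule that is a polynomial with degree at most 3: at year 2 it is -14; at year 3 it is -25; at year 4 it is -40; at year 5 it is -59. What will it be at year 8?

Write the value at x as Q(x).
First differences: -11, -15, -19. Second differences: -4, -4.
Level-2 differences are constant, so Q has degree 2.
Fitting a degree-2 polynomial gives Q(x) = -2x² - x - 4.
Then Q(8) = -140.

-140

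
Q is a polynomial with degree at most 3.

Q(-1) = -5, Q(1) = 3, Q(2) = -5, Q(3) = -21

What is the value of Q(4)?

-45

Write Q(x) = ax³ + bx² + cx + d; the 4 given values yield a linear system in the 4 coefficients.
Solving, the leading coefficient vanishes, and Q(x) = -4x² + 4x + 3.
Then Q(4) = -45.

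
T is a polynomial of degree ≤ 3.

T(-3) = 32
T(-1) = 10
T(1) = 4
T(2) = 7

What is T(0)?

5

Write T(m) = am³ + bm² + cm + d; the 4 given values yield a linear system in the 4 coefficients.
Solving, the leading coefficient vanishes, and T(m) = 2m² - 3m + 5.
Then T(0) = 5.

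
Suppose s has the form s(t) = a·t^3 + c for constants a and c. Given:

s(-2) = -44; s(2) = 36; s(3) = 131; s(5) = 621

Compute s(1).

From s(-2) = -44 and s(2) = 36: -8a + c = -44 and 8a + c = 36.
Subtracting: 16a = 80, so a = 5; then c = -44 − 5·(-8) = -4.
So s(t) = 5t³ − 4, and s(1) = 1.

1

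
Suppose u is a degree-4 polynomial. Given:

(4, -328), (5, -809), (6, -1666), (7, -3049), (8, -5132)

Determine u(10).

-12214

Write u(m) = am^4 + bm³ + cm² + dm + e; the 5 given values yield a linear system in the 5 coefficients.
Solving, u(m) = -m^4 - 3m³ + 8m² - m - 4.
Then u(10) = -12214.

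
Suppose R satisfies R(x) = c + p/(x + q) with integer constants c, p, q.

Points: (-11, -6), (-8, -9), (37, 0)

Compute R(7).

(R(x) − c)(x + q) = p for each data point; the three points give a linear system in c and q, then p follows.
Solving: c = -1, q = 3, p = 40, so R(x) = -1 + 40/(x + 3).
Then R(7) = -1 + 40/10 = 3.

3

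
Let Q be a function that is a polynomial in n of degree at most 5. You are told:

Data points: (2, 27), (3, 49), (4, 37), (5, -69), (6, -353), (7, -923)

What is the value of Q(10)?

First differences: 22, -12, -106, -284, -570. Second differences: -34, -94, -178, -286. Third differences: -60, -84, -108. Fourth differences: -24, -24.
Level-4 differences are constant, so Q has degree 4.
Fitting a degree-4 polynomial gives Q(n) = -n^4 + 4n³ + 2n² + n + 1.
Then Q(10) = -5789.

-5789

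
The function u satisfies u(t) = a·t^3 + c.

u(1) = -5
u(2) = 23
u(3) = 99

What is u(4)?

247

From u(1) = -5 and u(2) = 23: 1a + c = -5 and 8a + c = 23.
Subtracting: 7a = 28, so a = 4; then c = -5 − 4·1 = -9.
So u(t) = 4t³ − 9, and u(4) = 247.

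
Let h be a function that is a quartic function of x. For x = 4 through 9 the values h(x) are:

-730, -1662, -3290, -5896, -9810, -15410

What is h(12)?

First differences: -932, -1628, -2606, -3914, -5600. Second differences: -696, -978, -1308, -1686. Third differences: -282, -330, -378. Fourth differences: -48, -48.
Level-4 differences are constant, so h has degree 4.
Fitting a degree-4 polynomial gives h(x) = -2x^4 - 3x³ - x² - 2x - 2.
Then h(12) = -46826.

-46826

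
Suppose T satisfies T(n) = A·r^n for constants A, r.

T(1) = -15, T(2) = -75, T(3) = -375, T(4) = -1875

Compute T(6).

-46875

Consecutive ratio: -75/(-15) = 5, and -375/(-75) = 5, so r = 5.
Then A·5^1 = -15 gives A = -3, and T(n) = -3·5^n.
T(6) = -3·5^6 = -46875.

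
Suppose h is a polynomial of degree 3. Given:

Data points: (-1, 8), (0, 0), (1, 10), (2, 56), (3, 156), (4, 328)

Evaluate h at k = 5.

590

First differences: -8, 10, 46, 100, 172. Second differences: 18, 36, 54, 72. Third differences: 18, 18, 18.
Level-3 differences are constant, so h has degree 3.
Extending the table by one column gives the next first difference 262, so h(5) = 328 + 262 = 590.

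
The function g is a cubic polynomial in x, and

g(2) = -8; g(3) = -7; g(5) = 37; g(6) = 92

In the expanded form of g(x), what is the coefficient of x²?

Write g(x) = ax³ + bx² + cx + d; the 4 given values yield a linear system in the 4 coefficients.
Solving, g(x) = x³ - 3x² - 3x + 2.
The coefficient of x² is -3.

-3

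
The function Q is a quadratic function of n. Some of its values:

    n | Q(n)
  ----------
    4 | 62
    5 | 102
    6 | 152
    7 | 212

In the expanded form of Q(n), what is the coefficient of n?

-5

Write Q(n) = an² + bn + c; the 4 given values yield a linear system in the 3 coefficients.
Solving, Q(n) = 5n² - 5n + 2.
The coefficient of n is -5.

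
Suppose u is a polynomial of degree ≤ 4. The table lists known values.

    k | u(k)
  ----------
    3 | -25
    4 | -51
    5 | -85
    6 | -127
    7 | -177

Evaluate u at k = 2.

First differences: -26, -34, -42, -50. Second differences: -8, -8, -8.
Level-2 differences are constant, so u has degree 2.
Fitting a degree-2 polynomial gives u(k) = -4k² + 2k + 5.
Then u(2) = -7.

-7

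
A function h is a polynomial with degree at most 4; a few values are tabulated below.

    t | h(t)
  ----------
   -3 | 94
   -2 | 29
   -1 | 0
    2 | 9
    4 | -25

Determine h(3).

Write h(t) = at^4 + bt³ + ct² + dt + e; the 5 given values yield a linear system in the 5 coefficients.
Solving, the leading coefficient vanishes, and h(t) = -2t³ + 6t² + 3t - 5.
Then h(3) = 4.

4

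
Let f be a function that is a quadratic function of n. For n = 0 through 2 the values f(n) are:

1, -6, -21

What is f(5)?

Write f(n) = an² + bn + c; the 3 given values yield a linear system in the 3 coefficients.
Solving, f(n) = -4n² - 3n + 1.
Then f(5) = -114.

-114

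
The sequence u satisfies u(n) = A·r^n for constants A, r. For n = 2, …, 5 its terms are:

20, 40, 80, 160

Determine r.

2

Consecutive ratio: 40/20 = 2, and 80/40 = 2, so r = 2.
Then A·2^2 = 20 gives A = 5, and u(n) = 5·2^n.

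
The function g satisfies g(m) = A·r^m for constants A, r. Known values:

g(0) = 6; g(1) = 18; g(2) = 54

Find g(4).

486

Consecutive ratio: 18/6 = 3, and 54/18 = 3, so r = 3.
Then A·3^0 = 6 gives A = 6, and g(m) = 6·3^m.
g(4) = 6·3^4 = 486.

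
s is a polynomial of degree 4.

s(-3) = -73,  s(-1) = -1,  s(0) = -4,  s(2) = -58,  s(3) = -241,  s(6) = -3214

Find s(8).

-9676

Write s(m) = am^4 + bm³ + cm² + dm + e; the 6 given values yield a linear system in the 5 coefficients.
Solving, s(m) = -2m^4 - 3m³ + m² - m - 4.
Then s(8) = -9676.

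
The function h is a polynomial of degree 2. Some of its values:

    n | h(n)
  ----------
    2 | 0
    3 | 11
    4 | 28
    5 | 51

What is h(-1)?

First differences: 11, 17, 23. Second differences: 6, 6.
Level-2 differences are constant, so h has degree 2.
Fitting a degree-2 polynomial gives h(n) = 3n² - 4n - 4.
Then h(-1) = 3.

3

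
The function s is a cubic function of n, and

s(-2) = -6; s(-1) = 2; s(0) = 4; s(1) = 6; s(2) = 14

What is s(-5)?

First differences: 8, 2, 2, 8. Second differences: -6, 0, 6. Third differences: 6, 6.
Level-3 differences are constant, so s has degree 3.
Fitting a degree-3 polynomial gives s(n) = n³ + n + 4.
Then s(-5) = -126.

-126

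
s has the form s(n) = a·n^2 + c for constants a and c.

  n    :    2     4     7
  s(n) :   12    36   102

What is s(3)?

From s(2) = 12 and s(4) = 36: 4a + c = 12 and 16a + c = 36.
Subtracting: 12a = 24, so a = 2; then c = 12 − 2·4 = 4.
So s(n) = 2n² + 4, and s(3) = 22.

22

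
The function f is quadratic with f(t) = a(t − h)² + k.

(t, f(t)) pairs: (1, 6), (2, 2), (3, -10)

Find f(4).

First differences -4, -12; second difference -8 = 2a, so a = -4.
Expanding, the t-coefficient is −2ah = 8h; matching it to the data gives h = 1, and then k = 6.
So f(t) = -4(t − 1)² + 6.
f(4) = -4·3² + 6 = -30.

-30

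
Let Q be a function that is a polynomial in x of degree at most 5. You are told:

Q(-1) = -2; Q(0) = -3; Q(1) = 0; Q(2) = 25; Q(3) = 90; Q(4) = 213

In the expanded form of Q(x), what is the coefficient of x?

First differences: -1, 3, 25, 65, 123. Second differences: 4, 22, 40, 58. Third differences: 18, 18, 18.
Level-3 differences are constant, so Q has degree 3.
Fitting a degree-3 polynomial gives Q(x) = 3x³ + 2x² - 2x - 3.
The coefficient of x is -2.

-2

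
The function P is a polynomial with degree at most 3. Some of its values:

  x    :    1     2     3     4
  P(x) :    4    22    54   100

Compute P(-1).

10

First differences: 18, 32, 46. Second differences: 14, 14.
Level-2 differences are constant, so P has degree 2.
Fitting a degree-2 polynomial gives P(x) = 7x² - 3x.
Then P(-1) = 10.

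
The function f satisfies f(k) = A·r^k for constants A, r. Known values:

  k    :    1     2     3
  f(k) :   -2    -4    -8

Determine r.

2

Consecutive ratio: -4/(-2) = 2, and -8/(-4) = 2, so r = 2.
Then A·2^1 = -2 gives A = -1, and f(k) = -1·2^k.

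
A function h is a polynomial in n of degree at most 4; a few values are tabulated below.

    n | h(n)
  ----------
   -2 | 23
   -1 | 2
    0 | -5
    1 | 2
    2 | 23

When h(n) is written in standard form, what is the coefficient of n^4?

First differences: -21, -7, 7, 21. Second differences: 14, 14, 14.
Level-2 differences are constant, so h has degree 2.
Fitting a degree-2 polynomial gives h(n) = 7n² - 5.
The coefficient of n^4 is 0.

0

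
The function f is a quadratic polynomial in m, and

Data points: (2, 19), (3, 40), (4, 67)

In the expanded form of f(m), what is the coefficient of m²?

3

Write f(m) = am² + bm + c; the 3 given values yield a linear system in the 3 coefficients.
Solving, f(m) = 3m² + 6m - 5.
The coefficient of m² is 3.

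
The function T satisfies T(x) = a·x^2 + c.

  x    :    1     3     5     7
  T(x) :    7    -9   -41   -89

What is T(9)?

-153

From T(1) = 7 and T(3) = -9: 1a + c = 7 and 9a + c = -9.
Subtracting: 8a = -16, so a = -2; then c = 7 − (-2)·1 = 9.
So T(x) = -2x² + 9, and T(9) = -153.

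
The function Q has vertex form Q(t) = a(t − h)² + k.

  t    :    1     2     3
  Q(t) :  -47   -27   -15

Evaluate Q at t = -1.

First differences 20, 12; second difference -8 = 2a, so a = -4.
Expanding, the t-coefficient is −2ah = 8h; matching it to the data gives h = 4, and then k = -11.
So Q(t) = -4(t − 4)² − 11.
Q(-1) = -4·(-5)² − 11 = -111.

-111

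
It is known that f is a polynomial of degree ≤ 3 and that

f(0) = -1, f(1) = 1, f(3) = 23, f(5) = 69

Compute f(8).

Write f(x) = ax³ + bx² + cx + d; the 4 given values yield a linear system in the 4 coefficients.
Solving, the leading coefficient vanishes, and f(x) = 3x² - x - 1.
Then f(8) = 183.

183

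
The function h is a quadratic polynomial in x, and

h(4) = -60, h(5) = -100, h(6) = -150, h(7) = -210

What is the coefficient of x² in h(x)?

First differences: -40, -50, -60. Second differences: -10, -10.
Level-2 differences are constant, so h has degree 2.
Fitting a degree-2 polynomial gives h(x) = -5x² + 5x.
The coefficient of x² is -5.

-5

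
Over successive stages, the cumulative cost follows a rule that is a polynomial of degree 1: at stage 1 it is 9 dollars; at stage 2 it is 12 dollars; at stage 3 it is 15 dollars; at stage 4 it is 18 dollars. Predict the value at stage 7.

Write the value at t as P(t).
First differences: 3, 3, 3.
Level-1 differences are constant, so P has degree 1.
Fitting a degree-1 polynomial gives P(t) = 3t + 6.
Then P(7) = 27.

27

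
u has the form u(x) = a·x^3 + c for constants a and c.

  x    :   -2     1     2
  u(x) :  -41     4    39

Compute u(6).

From u(-2) = -41 and u(1) = 4: -8a + c = -41 and 1a + c = 4.
Subtracting: 9a = 45, so a = 5; then c = -41 − 5·(-8) = -1.
So u(x) = 5x³ − 1, and u(6) = 1079.

1079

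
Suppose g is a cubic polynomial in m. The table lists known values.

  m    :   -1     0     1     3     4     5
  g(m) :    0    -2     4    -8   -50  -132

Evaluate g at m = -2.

Write g(m) = am³ + bm² + cm + d; the 6 given values yield a linear system in the 4 coefficients.
Solving, g(m) = -2m³ + 4m² + 4m - 2.
Then g(-2) = 22.

22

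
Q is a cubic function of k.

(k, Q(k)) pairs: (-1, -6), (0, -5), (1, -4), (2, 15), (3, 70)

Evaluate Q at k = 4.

First differences: 1, 1, 19, 55. Second differences: 0, 18, 36. Third differences: 18, 18.
Level-3 differences are constant, so Q has degree 3.
Fitting a degree-3 polynomial gives Q(k) = 3k³ - 2k - 5.
Then Q(4) = 179.

179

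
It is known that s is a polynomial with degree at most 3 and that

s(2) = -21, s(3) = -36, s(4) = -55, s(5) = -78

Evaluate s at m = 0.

First differences: -15, -19, -23. Second differences: -4, -4.
Level-2 differences are constant, so s has degree 2.
Fitting a degree-2 polynomial gives s(m) = -2m² - 5m - 3.
Then s(0) = -3.

-3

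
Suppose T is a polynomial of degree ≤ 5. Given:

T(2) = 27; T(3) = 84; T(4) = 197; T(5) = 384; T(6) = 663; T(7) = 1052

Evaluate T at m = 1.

8

First differences: 57, 113, 187, 279, 389. Second differences: 56, 74, 92, 110. Third differences: 18, 18, 18.
Level-3 differences are constant, so T has degree 3.
Fitting a degree-3 polynomial gives T(m) = 3m³ + m² - 5m + 9.
Then T(1) = 8.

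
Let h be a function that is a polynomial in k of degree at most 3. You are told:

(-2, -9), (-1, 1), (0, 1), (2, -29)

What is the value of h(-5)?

-99

Write h(k) = ak³ + bk² + ck + d; the 4 given values yield a linear system in the 4 coefficients.
Solving, the leading coefficient vanishes, and h(k) = -5k² - 5k + 1.
Then h(-5) = -99.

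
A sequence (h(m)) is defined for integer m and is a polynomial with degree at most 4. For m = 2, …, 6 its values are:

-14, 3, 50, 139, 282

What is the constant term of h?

-6

First differences: 17, 47, 89, 143. Second differences: 30, 42, 54. Third differences: 12, 12.
Level-3 differences are constant, so h has degree 3.
Fitting a degree-3 polynomial gives h(m) = 2m³ - 3m² - 6m - 6.
The constant term is h(0) = -6.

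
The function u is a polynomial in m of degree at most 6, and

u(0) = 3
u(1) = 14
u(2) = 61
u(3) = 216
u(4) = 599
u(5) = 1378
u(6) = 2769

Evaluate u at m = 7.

First differences: 11, 47, 155, 383, 779, 1391. Second differences: 36, 108, 228, 396, 612. Third differences: 72, 120, 168, 216. Fourth differences: 48, 48, 48.
Level-4 differences are constant, so u has degree 4.
Fitting a degree-4 polynomial gives u(m) = 2m^4 + 4m² + 5m + 3.
Then u(7) = 5036.

5036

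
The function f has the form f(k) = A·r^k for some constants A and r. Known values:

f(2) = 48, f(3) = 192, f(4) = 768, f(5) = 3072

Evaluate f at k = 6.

Consecutive ratio: 192/48 = 4, and 768/192 = 4, so r = 4.
Then A·4^2 = 48 gives A = 3, and f(k) = 3·4^k.
f(6) = 3·4^6 = 12288.

12288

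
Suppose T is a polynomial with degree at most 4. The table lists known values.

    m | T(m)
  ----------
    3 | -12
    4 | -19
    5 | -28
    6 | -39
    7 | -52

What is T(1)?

-4

First differences: -7, -9, -11, -13. Second differences: -2, -2, -2.
Level-2 differences are constant, so T has degree 2.
Fitting a degree-2 polynomial gives T(m) = -m² - 3.
Then T(1) = -4.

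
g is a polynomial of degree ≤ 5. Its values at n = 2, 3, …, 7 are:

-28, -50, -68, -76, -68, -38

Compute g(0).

First differences: -22, -18, -8, 8, 30. Second differences: 4, 10, 16, 22. Third differences: 6, 6, 6.
Level-3 differences are constant, so g has degree 3.
Fitting a degree-3 polynomial gives g(n) = n³ - 7n² - 6n + 4.
Then g(0) = 4.

4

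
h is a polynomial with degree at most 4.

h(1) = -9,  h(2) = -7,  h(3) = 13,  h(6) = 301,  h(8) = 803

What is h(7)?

513

Write h(x) = ax^4 + bx³ + cx² + dx + e; the 5 given values yield a linear system in the 5 coefficients.
Solving, the leading coefficient vanishes, and h(x) = 2x³ - 3x² - 3x - 5.
Then h(7) = 513.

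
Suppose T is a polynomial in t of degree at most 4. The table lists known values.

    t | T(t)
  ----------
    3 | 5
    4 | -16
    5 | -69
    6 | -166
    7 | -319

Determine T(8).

First differences: -21, -53, -97, -153. Second differences: -32, -44, -56. Third differences: -12, -12.
Level-3 differences are constant, so T has degree 3.
Fitting a degree-3 polynomial gives T(t) = -2t³ + 8t² - 3t - 4.
Then T(8) = -540.

-540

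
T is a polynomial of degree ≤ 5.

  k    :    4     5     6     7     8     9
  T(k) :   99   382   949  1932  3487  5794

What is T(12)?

19387

First differences: 283, 567, 983, 1555, 2307. Second differences: 284, 416, 572, 752. Third differences: 132, 156, 180. Fourth differences: 24, 24.
Level-4 differences are constant, so T has degree 4.
Fitting a degree-4 polynomial gives T(k) = k^4 - 9k² - 5k + 7.
Then T(12) = 19387.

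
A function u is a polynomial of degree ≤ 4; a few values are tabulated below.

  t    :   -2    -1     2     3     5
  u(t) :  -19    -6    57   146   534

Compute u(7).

1322

Write u(t) = at^4 + bt³ + ct² + dt + e; the 5 given values yield a linear system in the 5 coefficients.
Solving, the leading coefficient vanishes, and u(t) = 3t³ + 5t² + 7t - 1.
Then u(7) = 1322.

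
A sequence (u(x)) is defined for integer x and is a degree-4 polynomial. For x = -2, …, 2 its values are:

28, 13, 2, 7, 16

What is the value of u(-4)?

-98

Write u(x) = ax^4 + bx³ + cx² + dx + e; the 5 given values yield a linear system in the 5 coefficients.
Solving, u(x) = -x^4 + 9x² - 3x + 2.
Then u(-4) = -98.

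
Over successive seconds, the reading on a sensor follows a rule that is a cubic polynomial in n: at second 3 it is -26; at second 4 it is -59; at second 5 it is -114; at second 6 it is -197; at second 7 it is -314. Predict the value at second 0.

Write the value at n as u(n).
First differences: -33, -55, -83, -117. Second differences: -22, -28, -34. Third differences: -6, -6.
Level-3 differences are constant, so u has degree 3.
Fitting a degree-3 polynomial gives u(n) = -n³ + n² - 3n + 1.
Then u(0) = 1.

1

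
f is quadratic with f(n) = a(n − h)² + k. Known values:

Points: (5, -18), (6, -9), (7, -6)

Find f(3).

-54

First differences 9, 3; second difference -6 = 2a, so a = -3.
Expanding, the n-coefficient is −2ah = 6h; matching it to the data gives h = 7, and then k = -6.
So f(n) = -3(n − 7)² − 6.
f(3) = -3·(-4)² − 6 = -54.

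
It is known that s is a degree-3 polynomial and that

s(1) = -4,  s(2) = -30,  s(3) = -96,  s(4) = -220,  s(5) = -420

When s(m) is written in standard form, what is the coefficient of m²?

Write s(m) = am³ + bm² + cm + d; the 5 given values yield a linear system in the 4 coefficients.
Solving, s(m) = -3m³ - 2m² + m.
The coefficient of m² is -2.

-2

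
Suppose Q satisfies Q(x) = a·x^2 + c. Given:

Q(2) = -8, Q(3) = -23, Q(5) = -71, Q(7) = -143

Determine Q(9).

-239

From Q(2) = -8 and Q(3) = -23: 4a + c = -8 and 9a + c = -23.
Subtracting: 5a = -15, so a = -3; then c = -8 − (-3)·4 = 4.
So Q(x) = -3x² + 4, and Q(9) = -239.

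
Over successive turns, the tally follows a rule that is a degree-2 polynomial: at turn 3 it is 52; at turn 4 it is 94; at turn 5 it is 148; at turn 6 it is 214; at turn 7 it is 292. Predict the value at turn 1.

Write the value at x as f(x).
First differences: 42, 54, 66, 78. Second differences: 12, 12, 12.
Level-2 differences are constant, so f has degree 2.
Fitting a degree-2 polynomial gives f(x) = 6x² - 2.
Then f(1) = 4.

4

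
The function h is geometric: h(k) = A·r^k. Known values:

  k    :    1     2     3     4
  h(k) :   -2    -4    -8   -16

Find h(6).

Consecutive ratio: -4/(-2) = 2, and -8/(-4) = 2, so r = 2.
Then A·2^1 = -2 gives A = -1, and h(k) = -1·2^k.
h(6) = -1·2^6 = -64.

-64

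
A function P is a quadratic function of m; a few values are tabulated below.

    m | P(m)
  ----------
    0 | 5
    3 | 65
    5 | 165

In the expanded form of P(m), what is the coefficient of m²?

Write P(m) = am² + bm + c; the 3 given values yield a linear system in the 3 coefficients.
Solving, P(m) = 6m² + 2m + 5.
The coefficient of m² is 6.

6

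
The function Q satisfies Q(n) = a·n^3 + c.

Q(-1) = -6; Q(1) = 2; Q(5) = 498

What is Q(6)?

862

From Q(-1) = -6 and Q(1) = 2: -1a + c = -6 and 1a + c = 2.
Subtracting: 2a = 8, so a = 4; then c = -6 − 4·(-1) = -2.
So Q(n) = 4n³ − 2, and Q(6) = 862.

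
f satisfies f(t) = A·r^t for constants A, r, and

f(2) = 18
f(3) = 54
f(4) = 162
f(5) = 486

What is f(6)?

1458

Consecutive ratio: 54/18 = 3, and 162/54 = 3, so r = 3.
Then A·3^2 = 18 gives A = 2, and f(t) = 2·3^t.
f(6) = 2·3^6 = 1458.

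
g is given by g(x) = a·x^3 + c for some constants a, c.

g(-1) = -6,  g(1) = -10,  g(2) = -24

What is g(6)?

-440

From g(-1) = -6 and g(1) = -10: -1a + c = -6 and 1a + c = -10.
Subtracting: 2a = -4, so a = -2; then c = -6 − (-2)·(-1) = -8.
So g(x) = -2x³ − 8, and g(6) = -440.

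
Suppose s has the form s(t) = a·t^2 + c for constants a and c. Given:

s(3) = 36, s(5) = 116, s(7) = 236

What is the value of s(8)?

311

From s(3) = 36 and s(5) = 116: 9a + c = 36 and 25a + c = 116.
Subtracting: 16a = 80, so a = 5; then c = 36 − 5·9 = -9.
So s(t) = 5t² − 9, and s(8) = 311.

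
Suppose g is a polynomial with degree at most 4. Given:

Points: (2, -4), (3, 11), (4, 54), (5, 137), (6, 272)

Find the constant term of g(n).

Write g(n) = an^4 + bn³ + cn² + dn + e; the 5 given values yield a linear system in the 5 coefficients.
Solving, the leading coefficient vanishes, and g(n) = 2n³ - 4n² - 3n + 2.
The constant term is g(0) = 2.

2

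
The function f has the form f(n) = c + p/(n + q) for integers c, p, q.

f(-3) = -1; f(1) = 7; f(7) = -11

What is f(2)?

19

(f(n) − c)(n + q) = p for each data point; the three points give a linear system in c and q, then p follows.
Solving: c = -5, q = -3, p = -24, so f(n) = -5 − 24/(n − 3).
Then f(2) = -5 − 24/(-1) = 19.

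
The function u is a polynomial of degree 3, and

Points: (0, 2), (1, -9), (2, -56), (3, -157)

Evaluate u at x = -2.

Write u(x) = ax³ + bx² + cx + d; the 4 given values yield a linear system in the 4 coefficients.
Solving, u(x) = -3x³ - 9x² + x + 2.
Then u(-2) = -12.

-12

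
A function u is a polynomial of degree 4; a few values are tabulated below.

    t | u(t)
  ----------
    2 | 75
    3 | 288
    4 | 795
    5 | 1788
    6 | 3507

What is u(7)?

6240

Write u(t) = at^4 + bt³ + ct² + dt + e; the 5 given values yield a linear system in the 5 coefficients.
Solving, u(t) = 2t^4 + 4t³ + t² + 2t + 3.
Then u(7) = 6240.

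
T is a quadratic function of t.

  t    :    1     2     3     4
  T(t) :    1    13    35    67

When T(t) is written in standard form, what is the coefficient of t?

First differences: 12, 22, 32. Second differences: 10, 10.
Level-2 differences are constant, so T has degree 2.
Fitting a degree-2 polynomial gives T(t) = 5t² - 3t - 1.
The coefficient of t is -3.

-3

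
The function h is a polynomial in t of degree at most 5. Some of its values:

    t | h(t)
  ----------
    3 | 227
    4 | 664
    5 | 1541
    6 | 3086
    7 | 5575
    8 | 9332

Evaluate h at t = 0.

First differences: 437, 877, 1545, 2489, 3757. Second differences: 440, 668, 944, 1268. Third differences: 228, 276, 324. Fourth differences: 48, 48.
Level-4 differences are constant, so h has degree 4.
Fitting a degree-4 polynomial gives h(t) = 2t^4 + 2t³ + 2t² - t - 4.
Then h(0) = -4.

-4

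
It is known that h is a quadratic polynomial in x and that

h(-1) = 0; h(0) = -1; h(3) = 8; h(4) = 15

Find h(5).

Write h(x) = ax² + bx + c; the 4 given values yield a linear system in the 3 coefficients.
Solving, h(x) = x² - 1.
Then h(5) = 24.

24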